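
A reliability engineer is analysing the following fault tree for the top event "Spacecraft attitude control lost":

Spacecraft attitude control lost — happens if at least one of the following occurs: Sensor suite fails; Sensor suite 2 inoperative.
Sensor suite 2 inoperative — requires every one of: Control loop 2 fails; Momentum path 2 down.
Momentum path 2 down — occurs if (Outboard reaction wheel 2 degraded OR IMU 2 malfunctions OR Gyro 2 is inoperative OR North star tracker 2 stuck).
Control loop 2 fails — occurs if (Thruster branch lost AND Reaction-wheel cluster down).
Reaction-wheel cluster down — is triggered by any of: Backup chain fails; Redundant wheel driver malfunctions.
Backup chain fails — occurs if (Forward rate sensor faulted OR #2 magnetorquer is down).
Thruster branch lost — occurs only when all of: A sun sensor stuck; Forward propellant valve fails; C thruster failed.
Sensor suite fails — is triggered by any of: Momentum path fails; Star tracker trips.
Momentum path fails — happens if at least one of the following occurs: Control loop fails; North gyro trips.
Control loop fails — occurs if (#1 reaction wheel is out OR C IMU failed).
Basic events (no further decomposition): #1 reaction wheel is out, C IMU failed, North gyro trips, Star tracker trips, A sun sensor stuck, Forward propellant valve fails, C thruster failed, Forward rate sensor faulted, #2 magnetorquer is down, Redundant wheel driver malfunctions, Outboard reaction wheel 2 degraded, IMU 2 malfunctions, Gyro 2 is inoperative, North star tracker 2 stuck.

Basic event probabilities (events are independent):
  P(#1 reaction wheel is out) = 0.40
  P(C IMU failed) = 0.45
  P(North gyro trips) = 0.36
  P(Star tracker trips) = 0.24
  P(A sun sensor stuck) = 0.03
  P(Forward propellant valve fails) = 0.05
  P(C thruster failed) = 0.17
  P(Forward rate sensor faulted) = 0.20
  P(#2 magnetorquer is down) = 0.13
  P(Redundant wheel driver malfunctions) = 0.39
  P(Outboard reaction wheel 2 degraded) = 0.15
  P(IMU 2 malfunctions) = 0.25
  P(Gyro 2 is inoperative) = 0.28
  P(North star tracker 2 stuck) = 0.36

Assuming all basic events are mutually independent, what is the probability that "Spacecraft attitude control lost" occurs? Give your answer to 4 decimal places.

0.8395

P(Control loop fails) [OR] = 1 − (1−0.40) × (1−0.45) = 0.670000
P(Momentum path fails) [OR] = 1 − (1−0.670000) × (1−0.36) = 0.788800
P(Sensor suite fails) [OR] = 1 − (1−0.788800) × (1−0.24) = 0.839488
P(Thruster branch lost) [AND] = 0.03 × 0.05 × 0.17 = 0.000255
P(Backup chain fails) [OR] = 1 − (1−0.20) × (1−0.13) = 0.304000
P(Reaction-wheel cluster down) [OR] = 1 − (1−0.304000) × (1−0.39) = 0.575440
P(Control loop 2 fails) [AND] = 0.000255 × 0.575440 = 0.000147
P(Momentum path 2 down) [OR] = 1 − (1−0.15) × (1−0.25) × (1−0.28) × (1−0.36) = 0.706240
P(Sensor suite 2 inoperative) [AND] = 0.000147 × 0.706240 = 0.000104
P(Spacecraft attitude control lost) [OR] = 1 − (1−0.839488) × (1−0.000104) = 0.839505
Rounded to 4 decimal places: P(Spacecraft attitude control lost) ≈ 0.8395.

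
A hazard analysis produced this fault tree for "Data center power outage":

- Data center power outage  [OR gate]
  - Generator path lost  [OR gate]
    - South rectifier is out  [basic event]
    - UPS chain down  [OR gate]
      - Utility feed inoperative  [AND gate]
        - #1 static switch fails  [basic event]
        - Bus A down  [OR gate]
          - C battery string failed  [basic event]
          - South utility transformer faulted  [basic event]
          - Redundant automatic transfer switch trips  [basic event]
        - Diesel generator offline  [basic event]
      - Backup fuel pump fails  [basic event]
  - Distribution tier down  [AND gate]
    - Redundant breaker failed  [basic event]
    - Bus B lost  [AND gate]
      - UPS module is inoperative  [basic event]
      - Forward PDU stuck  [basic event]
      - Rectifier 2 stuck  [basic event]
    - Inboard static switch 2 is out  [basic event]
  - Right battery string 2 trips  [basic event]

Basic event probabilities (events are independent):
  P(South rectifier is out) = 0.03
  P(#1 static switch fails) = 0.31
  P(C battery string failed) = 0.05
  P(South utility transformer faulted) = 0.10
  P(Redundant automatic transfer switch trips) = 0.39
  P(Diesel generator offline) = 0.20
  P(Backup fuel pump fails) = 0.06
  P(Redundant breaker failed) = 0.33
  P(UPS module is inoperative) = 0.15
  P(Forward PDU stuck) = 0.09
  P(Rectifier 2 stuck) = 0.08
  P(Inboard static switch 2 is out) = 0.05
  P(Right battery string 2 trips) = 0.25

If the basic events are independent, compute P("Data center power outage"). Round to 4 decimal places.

P(Bus A down) [OR] = 1 − (1−0.05) × (1−0.10) × (1−0.39) = 0.478450
P(Utility feed inoperative) [AND] = 0.31 × 0.478450 × 0.20 = 0.029664
P(UPS chain down) [OR] = 1 − (1−0.029664) × (1−0.06) = 0.087884
P(Generator path lost) [OR] = 1 − (1−0.03) × (1−0.087884) = 0.115247
P(Bus B lost) [AND] = 0.15 × 0.09 × 0.08 = 0.001080
P(Distribution tier down) [AND] = 0.33 × 0.001080 × 0.05 = 0.000018
P(Data center power outage) [OR] = 1 − (1−0.115247) × (1−0.000018) × (1−0.25) = 0.336447
Rounded to 4 decimal places: P(Data center power outage) ≈ 0.3364.

0.3364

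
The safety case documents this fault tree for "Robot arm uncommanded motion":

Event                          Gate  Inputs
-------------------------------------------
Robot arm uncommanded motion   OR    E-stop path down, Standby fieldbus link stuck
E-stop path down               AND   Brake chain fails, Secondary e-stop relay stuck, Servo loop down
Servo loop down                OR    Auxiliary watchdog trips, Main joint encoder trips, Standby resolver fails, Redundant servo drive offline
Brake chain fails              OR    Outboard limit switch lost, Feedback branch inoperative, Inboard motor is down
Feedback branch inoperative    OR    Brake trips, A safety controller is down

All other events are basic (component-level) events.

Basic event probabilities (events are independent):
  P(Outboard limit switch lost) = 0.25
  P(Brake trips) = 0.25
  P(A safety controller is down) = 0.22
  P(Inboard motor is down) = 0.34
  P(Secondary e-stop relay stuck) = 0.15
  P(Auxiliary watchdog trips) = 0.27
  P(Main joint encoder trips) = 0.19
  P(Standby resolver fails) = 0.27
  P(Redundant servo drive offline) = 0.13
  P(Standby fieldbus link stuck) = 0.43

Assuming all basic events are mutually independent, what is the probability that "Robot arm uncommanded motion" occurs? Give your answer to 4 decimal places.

0.4679

P(Feedback branch inoperative) [OR] = 1 − (1−0.25) × (1−0.22) = 0.415000
P(Brake chain fails) [OR] = 1 − (1−0.25) × (1−0.415000) × (1−0.34) = 0.710425
P(Servo loop down) [OR] = 1 − (1−0.27) × (1−0.19) × (1−0.27) × (1−0.13) = 0.624465
P(E-stop path down) [AND] = 0.710425 × 0.15 × 0.624465 = 0.066545
P(Robot arm uncommanded motion) [OR] = 1 − (1−0.066545) × (1−0.43) = 0.467931
Rounded to 4 decimal places: P(Robot arm uncommanded motion) ≈ 0.4679.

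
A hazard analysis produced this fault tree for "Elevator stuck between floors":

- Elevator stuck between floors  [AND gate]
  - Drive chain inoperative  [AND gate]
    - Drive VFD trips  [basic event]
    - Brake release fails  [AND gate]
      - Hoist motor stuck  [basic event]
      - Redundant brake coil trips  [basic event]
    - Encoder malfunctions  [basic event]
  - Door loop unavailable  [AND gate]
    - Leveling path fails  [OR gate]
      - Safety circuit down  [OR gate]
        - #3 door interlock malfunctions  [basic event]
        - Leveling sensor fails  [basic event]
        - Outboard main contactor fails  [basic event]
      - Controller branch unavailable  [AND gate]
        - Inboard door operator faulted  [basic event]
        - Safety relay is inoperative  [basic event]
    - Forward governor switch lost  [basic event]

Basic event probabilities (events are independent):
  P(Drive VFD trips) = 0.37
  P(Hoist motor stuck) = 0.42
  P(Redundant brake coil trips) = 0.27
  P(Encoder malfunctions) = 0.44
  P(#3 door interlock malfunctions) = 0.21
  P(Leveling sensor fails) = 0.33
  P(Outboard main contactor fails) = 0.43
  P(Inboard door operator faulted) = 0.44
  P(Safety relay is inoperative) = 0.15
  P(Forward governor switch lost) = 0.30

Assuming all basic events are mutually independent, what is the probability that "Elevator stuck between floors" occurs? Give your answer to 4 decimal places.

P(Brake release fails) [AND] = 0.42 × 0.27 = 0.113400
P(Drive chain inoperative) [AND] = 0.37 × 0.113400 × 0.44 = 0.018462
P(Safety circuit down) [OR] = 1 − (1−0.21) × (1−0.33) × (1−0.43) = 0.698299
P(Controller branch unavailable) [AND] = 0.44 × 0.15 = 0.066000
P(Leveling path fails) [OR] = 1 − (1−0.698299) × (1−0.066000) = 0.718211
P(Door loop unavailable) [AND] = 0.718211 × 0.30 = 0.215463
P(Elevator stuck between floors) [AND] = 0.018462 × 0.215463 = 0.003978
Rounded to 4 decimal places: P(Elevator stuck between floors) ≈ 0.0040.

0.0040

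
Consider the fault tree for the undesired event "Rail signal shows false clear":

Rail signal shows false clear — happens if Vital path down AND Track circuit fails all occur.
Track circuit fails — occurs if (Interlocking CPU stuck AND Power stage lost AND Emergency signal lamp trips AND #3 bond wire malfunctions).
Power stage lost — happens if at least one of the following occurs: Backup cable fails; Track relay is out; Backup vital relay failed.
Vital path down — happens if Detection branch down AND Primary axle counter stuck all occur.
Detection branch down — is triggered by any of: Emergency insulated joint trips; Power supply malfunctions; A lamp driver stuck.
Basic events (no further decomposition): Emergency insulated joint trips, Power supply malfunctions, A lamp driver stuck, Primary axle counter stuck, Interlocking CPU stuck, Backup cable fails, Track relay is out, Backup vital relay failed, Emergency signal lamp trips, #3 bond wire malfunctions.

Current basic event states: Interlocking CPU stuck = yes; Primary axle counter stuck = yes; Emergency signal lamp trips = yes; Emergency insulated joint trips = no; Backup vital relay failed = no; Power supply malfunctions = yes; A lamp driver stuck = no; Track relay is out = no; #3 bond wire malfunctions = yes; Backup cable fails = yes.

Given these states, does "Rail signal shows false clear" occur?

Yes

Detection branch down [OR]: Emergency insulated joint trips=not, Power supply malfunctions=occurs, A lamp driver stuck=not → at least one input occurs → occurs.
Vital path down [AND]: Detection branch down=occurs, Primary axle counter stuck=occurs → all inputs occur → occurs.
Power stage lost [OR]: Backup cable fails=occurs, Track relay is out=not, Backup vital relay failed=not → at least one input occurs → occurs.
Track circuit fails [AND]: Interlocking CPU stuck=occurs, Power stage lost=occurs, Emergency signal lamp trips=occurs, #3 bond wire malfunctions=occurs → all inputs occur → occurs.
Rail signal shows false clear [AND]: Vital path down=occurs, Track circuit fails=occurs → all inputs occur → occurs.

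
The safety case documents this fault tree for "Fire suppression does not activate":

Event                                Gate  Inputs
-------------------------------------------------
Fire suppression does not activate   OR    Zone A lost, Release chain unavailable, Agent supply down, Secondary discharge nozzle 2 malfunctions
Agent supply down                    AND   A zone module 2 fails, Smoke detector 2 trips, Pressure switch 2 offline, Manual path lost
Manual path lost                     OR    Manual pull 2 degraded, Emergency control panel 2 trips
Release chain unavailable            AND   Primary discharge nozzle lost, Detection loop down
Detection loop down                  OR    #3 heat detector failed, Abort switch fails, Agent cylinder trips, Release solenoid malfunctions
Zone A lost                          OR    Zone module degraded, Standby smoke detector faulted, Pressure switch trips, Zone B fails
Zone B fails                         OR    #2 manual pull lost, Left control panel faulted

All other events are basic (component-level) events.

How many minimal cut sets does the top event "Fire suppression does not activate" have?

12

Zone B fails [OR]: union of children's cut sets → 2 cut set(s).
Zone A lost [OR]: union of children's cut sets → 5 cut set(s).
Detection loop down [OR]: union of children's cut sets → 4 cut set(s).
Release chain unavailable [AND]: one cut set from each child combined → 1 × 4 = 4 cut set(s).
Manual path lost [OR]: union of children's cut sets → 2 cut set(s).
Agent supply down [AND]: one cut set from each child combined → 1 × 1 × 1 × 2 = 2 cut set(s).
Fire suppression does not activate [OR]: union of children's cut sets → 12 cut set(s).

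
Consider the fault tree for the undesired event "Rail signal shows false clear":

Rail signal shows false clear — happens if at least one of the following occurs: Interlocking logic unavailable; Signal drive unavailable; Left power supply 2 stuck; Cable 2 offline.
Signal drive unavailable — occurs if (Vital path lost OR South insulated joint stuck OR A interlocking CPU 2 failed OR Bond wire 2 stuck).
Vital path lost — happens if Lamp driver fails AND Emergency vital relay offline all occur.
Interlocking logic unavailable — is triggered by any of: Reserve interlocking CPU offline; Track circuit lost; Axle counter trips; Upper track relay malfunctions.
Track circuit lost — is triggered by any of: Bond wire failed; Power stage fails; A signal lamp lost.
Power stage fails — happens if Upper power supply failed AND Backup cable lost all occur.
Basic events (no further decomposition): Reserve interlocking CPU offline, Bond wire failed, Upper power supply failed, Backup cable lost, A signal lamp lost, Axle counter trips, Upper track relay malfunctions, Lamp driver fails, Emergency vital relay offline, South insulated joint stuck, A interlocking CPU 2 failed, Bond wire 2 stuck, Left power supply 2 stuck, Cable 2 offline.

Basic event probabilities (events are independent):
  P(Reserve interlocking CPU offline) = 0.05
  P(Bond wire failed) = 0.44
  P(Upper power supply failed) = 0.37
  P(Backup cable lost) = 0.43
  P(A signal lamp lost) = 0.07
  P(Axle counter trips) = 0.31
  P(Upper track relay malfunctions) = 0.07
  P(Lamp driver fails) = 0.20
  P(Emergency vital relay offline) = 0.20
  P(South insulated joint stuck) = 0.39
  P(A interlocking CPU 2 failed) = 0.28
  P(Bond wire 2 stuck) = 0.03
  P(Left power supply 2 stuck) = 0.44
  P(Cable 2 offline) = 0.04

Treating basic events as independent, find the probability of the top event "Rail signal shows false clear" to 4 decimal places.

0.9413

P(Power stage fails) [AND] = 0.37 × 0.43 = 0.159100
P(Track circuit lost) [OR] = 1 − (1−0.44) × (1−0.159100) × (1−0.07) = 0.562059
P(Interlocking logic unavailable) [OR] = 1 − (1−0.05) × (1−0.562059) × (1−0.31) × (1−0.07) = 0.733025
P(Vital path lost) [AND] = 0.20 × 0.20 = 0.040000
P(Signal drive unavailable) [OR] = 1 − (1−0.040000) × (1−0.39) × (1−0.28) × (1−0.03) = 0.591017
P(Rail signal shows false clear) [OR] = 1 − (1−0.733025) × (1−0.591017) × (1−0.44) × (1−0.04) = 0.941300
Rounded to 4 decimal places: P(Rail signal shows false clear) ≈ 0.9413.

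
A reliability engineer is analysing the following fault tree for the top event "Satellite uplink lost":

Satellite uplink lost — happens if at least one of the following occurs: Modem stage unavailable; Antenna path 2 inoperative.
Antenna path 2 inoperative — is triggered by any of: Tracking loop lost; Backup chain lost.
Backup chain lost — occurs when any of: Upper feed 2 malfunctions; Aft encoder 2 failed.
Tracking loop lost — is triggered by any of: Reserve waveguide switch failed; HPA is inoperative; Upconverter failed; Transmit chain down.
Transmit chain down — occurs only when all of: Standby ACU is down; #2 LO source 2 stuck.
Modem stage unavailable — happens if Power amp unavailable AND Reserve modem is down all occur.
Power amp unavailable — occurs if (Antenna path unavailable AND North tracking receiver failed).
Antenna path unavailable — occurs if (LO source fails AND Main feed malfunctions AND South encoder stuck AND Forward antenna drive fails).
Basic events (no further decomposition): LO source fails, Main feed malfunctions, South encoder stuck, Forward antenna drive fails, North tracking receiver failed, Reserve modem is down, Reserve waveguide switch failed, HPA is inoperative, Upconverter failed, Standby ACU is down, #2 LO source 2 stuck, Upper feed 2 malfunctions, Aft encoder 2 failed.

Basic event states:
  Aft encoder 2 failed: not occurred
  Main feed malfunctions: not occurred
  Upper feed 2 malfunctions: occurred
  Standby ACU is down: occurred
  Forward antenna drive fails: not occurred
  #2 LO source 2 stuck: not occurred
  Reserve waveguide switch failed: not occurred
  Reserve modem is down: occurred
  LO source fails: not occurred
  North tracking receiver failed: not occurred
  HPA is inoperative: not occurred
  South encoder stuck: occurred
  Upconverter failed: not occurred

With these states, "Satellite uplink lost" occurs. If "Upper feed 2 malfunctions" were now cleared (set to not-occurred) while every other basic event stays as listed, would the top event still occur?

No

Counterfactual: set "Upper feed 2 malfunctions" to not occurred.
Antenna path unavailable [AND]: LO source fails=not, Main feed malfunctions=not, South encoder stuck=occurs, Forward antenna drive fails=not → not all inputs occur → does not occur.
Power amp unavailable [AND]: Antenna path unavailable=not, North tracking receiver failed=not → not all inputs occur → does not occur.
Modem stage unavailable [AND]: Power amp unavailable=not, Reserve modem is down=occurs → not all inputs occur → does not occur.
Transmit chain down [AND]: Standby ACU is down=occurs, #2 LO source 2 stuck=not → not all inputs occur → does not occur.
Tracking loop lost [OR]: Reserve waveguide switch failed=not, HPA is inoperative=not, Upconverter failed=not, Transmit chain down=not → no input occurs → does not occur.
Backup chain lost [OR]: Upper feed 2 malfunctions=not, Aft encoder 2 failed=not → no input occurs → does not occur.
Antenna path 2 inoperative [OR]: Tracking loop lost=not, Backup chain lost=not → no input occurs → does not occur.
Satellite uplink lost [OR]: Modem stage unavailable=not, Antenna path 2 inoperative=not → no input occurs → does not occur.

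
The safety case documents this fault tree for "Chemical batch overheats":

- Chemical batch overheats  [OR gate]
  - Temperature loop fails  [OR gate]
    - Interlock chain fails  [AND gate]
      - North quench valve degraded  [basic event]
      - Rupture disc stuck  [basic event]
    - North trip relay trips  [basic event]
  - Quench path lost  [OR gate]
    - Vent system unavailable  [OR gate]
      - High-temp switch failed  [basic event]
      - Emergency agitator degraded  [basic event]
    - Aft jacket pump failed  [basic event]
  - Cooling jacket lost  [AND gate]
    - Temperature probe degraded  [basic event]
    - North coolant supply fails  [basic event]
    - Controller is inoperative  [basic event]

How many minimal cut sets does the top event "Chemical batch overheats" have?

Interlock chain fails [AND]: one cut set from each child combined → 1 × 1 = 1 cut set(s).
Temperature loop fails [OR]: union of children's cut sets → 2 cut set(s).
Vent system unavailable [OR]: union of children's cut sets → 2 cut set(s).
Quench path lost [OR]: union of children's cut sets → 3 cut set(s).
Cooling jacket lost [AND]: one cut set from each child combined → 1 × 1 × 1 = 1 cut set(s).
Chemical batch overheats [OR]: union of children's cut sets → 6 cut set(s).
Minimal cut sets: {North quench valve degraded, Rupture disc stuck}; {North trip relay trips}; {High-temp switch failed}; {Emergency agitator degraded}; {Aft jacket pump failed}; {Controller is inoperative, North coolant supply fails, Temperature probe degraded}.

6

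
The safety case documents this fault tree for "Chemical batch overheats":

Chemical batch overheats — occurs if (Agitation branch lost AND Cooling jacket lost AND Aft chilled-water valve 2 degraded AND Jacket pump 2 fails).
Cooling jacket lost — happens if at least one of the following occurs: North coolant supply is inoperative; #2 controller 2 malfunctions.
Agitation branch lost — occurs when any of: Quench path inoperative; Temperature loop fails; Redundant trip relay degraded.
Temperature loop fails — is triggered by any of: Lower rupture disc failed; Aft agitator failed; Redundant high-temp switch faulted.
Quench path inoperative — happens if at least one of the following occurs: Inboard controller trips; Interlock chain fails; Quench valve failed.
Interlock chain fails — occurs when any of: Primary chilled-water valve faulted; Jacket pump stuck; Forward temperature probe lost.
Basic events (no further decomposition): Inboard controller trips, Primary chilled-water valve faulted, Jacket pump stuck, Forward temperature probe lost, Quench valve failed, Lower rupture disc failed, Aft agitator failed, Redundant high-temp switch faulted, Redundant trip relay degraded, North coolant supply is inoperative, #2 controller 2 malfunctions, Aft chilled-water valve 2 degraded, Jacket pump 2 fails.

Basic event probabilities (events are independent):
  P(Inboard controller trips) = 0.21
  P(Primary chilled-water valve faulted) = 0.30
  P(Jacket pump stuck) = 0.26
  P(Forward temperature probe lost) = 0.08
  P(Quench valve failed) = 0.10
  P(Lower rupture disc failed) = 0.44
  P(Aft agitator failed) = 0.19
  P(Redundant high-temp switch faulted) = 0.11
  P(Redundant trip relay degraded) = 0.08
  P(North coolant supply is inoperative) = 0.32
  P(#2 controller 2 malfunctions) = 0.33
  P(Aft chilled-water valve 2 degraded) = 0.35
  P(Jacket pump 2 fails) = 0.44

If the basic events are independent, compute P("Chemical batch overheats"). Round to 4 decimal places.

P(Interlock chain fails) [OR] = 1 − (1−0.30) × (1−0.26) × (1−0.08) = 0.523440
P(Quench path inoperative) [OR] = 1 − (1−0.21) × (1−0.523440) × (1−0.10) = 0.661166
P(Temperature loop fails) [OR] = 1 − (1−0.44) × (1−0.19) × (1−0.11) = 0.596296
P(Agitation branch lost) [OR] = 1 − (1−0.661166) × (1−0.596296) × (1−0.08) = 0.874154
P(Cooling jacket lost) [OR] = 1 − (1−0.32) × (1−0.33) = 0.544400
P(Chemical batch overheats) [AND] = 0.874154 × 0.544400 × 0.35 × 0.44 = 0.073287
Rounded to 4 decimal places: P(Chemical batch overheats) ≈ 0.0733.

0.0733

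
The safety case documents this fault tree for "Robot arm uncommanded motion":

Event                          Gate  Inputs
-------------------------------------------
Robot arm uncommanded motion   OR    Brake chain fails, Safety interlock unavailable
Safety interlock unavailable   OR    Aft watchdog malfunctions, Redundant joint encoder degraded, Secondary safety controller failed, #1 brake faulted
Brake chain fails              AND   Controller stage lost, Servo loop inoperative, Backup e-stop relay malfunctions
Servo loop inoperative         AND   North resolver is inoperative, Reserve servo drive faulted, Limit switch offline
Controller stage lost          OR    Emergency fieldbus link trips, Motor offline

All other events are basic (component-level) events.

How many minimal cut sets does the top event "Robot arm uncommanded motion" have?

6

Controller stage lost [OR]: union of children's cut sets → 2 cut set(s).
Servo loop inoperative [AND]: one cut set from each child combined → 1 × 1 × 1 = 1 cut set(s).
Brake chain fails [AND]: one cut set from each child combined → 2 × 1 × 1 = 2 cut set(s).
Safety interlock unavailable [OR]: union of children's cut sets → 4 cut set(s).
Robot arm uncommanded motion [OR]: union of children's cut sets → 6 cut set(s).
Minimal cut sets: {Backup e-stop relay malfunctions, Emergency fieldbus link trips, Limit switch offline, North resolver is inoperative, Reserve servo drive faulted}; {Backup e-stop relay malfunctions, Limit switch offline, Motor offline, North resolver is inoperative, Reserve servo drive faulted}; {Aft watchdog malfunctions}; {Redundant joint encoder degraded}; {Secondary safety controller failed}; {#1 brake faulted}.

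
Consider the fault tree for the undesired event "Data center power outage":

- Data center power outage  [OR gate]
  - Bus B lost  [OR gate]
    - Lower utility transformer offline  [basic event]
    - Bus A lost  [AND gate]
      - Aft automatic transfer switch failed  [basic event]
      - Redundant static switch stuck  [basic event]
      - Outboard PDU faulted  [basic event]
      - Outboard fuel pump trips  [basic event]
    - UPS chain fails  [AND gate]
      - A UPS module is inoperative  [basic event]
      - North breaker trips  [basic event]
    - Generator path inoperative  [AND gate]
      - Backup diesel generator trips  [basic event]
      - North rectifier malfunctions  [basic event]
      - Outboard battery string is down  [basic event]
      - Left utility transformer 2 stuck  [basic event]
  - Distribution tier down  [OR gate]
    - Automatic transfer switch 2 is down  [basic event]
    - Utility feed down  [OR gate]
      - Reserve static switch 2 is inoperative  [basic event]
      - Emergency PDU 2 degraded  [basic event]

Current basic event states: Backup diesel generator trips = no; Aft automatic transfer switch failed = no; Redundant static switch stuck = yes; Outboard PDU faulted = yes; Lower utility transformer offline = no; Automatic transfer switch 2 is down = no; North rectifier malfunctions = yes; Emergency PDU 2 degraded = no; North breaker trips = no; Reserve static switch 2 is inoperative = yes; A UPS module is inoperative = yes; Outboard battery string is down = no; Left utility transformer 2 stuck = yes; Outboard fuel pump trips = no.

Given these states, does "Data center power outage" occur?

Yes

Bus A lost [AND]: Aft automatic transfer switch failed=not, Redundant static switch stuck=occurs, Outboard PDU faulted=occurs, Outboard fuel pump trips=not → not all inputs occur → does not occur.
UPS chain fails [AND]: A UPS module is inoperative=occurs, North breaker trips=not → not all inputs occur → does not occur.
Generator path inoperative [AND]: Backup diesel generator trips=not, North rectifier malfunctions=occurs, Outboard battery string is down=not, Left utility transformer 2 stuck=occurs → not all inputs occur → does not occur.
Bus B lost [OR]: Lower utility transformer offline=not, Bus A lost=not, UPS chain fails=not, Generator path inoperative=not → no input occurs → does not occur.
Utility feed down [OR]: Reserve static switch 2 is inoperative=occurs, Emergency PDU 2 degraded=not → at least one input occurs → occurs.
Distribution tier down [OR]: Automatic transfer switch 2 is down=not, Utility feed down=occurs → at least one input occurs → occurs.
Data center power outage [OR]: Bus B lost=not, Distribution tier down=occurs → at least one input occurs → occurs.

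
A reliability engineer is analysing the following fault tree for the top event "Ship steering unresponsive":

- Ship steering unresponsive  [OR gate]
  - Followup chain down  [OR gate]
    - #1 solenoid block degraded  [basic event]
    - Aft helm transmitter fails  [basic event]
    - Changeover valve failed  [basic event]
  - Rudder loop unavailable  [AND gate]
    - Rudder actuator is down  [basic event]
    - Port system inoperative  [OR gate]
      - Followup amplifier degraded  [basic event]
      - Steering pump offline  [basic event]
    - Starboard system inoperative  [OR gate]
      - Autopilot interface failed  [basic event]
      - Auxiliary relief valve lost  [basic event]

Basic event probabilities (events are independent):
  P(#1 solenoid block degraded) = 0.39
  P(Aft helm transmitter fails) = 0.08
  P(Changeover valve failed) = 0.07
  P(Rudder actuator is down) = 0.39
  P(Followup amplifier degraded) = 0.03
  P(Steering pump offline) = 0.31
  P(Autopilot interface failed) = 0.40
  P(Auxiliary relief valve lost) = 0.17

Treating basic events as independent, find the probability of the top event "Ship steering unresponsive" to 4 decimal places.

0.5119

P(Followup chain down) [OR] = 1 − (1−0.39) × (1−0.08) × (1−0.07) = 0.478084
P(Port system inoperative) [OR] = 1 − (1−0.03) × (1−0.31) = 0.330700
P(Starboard system inoperative) [OR] = 1 − (1−0.40) × (1−0.17) = 0.502000
P(Rudder loop unavailable) [AND] = 0.39 × 0.330700 × 0.502000 = 0.064744
P(Ship steering unresponsive) [OR] = 1 − (1−0.478084) × (1−0.064744) = 0.511875
Rounded to 4 decimal places: P(Ship steering unresponsive) ≈ 0.5119.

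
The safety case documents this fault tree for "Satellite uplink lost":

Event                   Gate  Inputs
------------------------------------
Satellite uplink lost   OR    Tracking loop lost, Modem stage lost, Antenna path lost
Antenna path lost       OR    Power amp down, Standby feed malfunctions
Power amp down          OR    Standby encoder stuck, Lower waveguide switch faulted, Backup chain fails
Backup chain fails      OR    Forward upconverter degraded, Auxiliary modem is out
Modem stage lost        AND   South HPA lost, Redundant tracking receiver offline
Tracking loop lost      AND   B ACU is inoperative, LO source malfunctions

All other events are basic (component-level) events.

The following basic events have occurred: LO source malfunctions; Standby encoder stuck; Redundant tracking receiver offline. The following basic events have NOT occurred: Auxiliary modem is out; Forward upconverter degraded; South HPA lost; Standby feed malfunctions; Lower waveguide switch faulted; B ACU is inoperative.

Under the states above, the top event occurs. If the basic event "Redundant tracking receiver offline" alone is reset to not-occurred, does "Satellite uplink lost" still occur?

Yes

Counterfactual: set "Redundant tracking receiver offline" to not occurred.
Tracking loop lost [AND]: B ACU is inoperative=not, LO source malfunctions=occurs → not all inputs occur → does not occur.
Modem stage lost [AND]: South HPA lost=not, Redundant tracking receiver offline=not → not all inputs occur → does not occur.
Backup chain fails [OR]: Forward upconverter degraded=not, Auxiliary modem is out=not → no input occurs → does not occur.
Power amp down [OR]: Standby encoder stuck=occurs, Lower waveguide switch faulted=not, Backup chain fails=not → at least one input occurs → occurs.
Antenna path lost [OR]: Power amp down=occurs, Standby feed malfunctions=not → at least one input occurs → occurs.
Satellite uplink lost [OR]: Tracking loop lost=not, Modem stage lost=not, Antenna path lost=occurs → at least one input occurs → occurs.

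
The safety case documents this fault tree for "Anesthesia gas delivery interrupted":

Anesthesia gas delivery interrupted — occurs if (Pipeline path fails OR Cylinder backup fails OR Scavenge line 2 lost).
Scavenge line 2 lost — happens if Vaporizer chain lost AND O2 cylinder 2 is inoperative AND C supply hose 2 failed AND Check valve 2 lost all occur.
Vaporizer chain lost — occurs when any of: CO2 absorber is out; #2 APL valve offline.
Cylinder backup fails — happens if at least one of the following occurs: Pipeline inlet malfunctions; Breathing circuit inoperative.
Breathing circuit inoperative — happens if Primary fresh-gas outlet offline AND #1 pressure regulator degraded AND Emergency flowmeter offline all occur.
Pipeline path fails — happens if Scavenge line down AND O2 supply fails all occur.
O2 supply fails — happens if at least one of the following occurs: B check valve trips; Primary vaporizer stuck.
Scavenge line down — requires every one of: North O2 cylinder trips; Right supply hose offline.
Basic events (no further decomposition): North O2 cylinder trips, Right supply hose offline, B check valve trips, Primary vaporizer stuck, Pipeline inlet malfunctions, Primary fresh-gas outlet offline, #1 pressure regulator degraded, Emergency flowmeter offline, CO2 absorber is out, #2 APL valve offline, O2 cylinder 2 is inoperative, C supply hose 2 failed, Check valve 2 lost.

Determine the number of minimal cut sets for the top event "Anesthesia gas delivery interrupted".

6

Scavenge line down [AND]: one cut set from each child combined → 1 × 1 = 1 cut set(s).
O2 supply fails [OR]: union of children's cut sets → 2 cut set(s).
Pipeline path fails [AND]: one cut set from each child combined → 1 × 2 = 2 cut set(s).
Breathing circuit inoperative [AND]: one cut set from each child combined → 1 × 1 × 1 = 1 cut set(s).
Cylinder backup fails [OR]: union of children's cut sets → 2 cut set(s).
Vaporizer chain lost [OR]: union of children's cut sets → 2 cut set(s).
Scavenge line 2 lost [AND]: one cut set from each child combined → 2 × 1 × 1 × 1 = 2 cut set(s).
Anesthesia gas delivery interrupted [OR]: union of children's cut sets → 6 cut set(s).
Minimal cut sets: {B check valve trips, North O2 cylinder trips, Right supply hose offline}; {North O2 cylinder trips, Primary vaporizer stuck, Right supply hose offline}; {Pipeline inlet malfunctions}; {#1 pressure regulator degraded, Emergency flowmeter offline, Primary fresh-gas outlet offline}; {C supply hose 2 failed, CO2 absorber is out, Check valve 2 lost, O2 cylinder 2 is inoperative}; {#2 APL valve offline, C supply hose 2 failed, Check valve 2 lost, O2 cylinder 2 is inoperative}.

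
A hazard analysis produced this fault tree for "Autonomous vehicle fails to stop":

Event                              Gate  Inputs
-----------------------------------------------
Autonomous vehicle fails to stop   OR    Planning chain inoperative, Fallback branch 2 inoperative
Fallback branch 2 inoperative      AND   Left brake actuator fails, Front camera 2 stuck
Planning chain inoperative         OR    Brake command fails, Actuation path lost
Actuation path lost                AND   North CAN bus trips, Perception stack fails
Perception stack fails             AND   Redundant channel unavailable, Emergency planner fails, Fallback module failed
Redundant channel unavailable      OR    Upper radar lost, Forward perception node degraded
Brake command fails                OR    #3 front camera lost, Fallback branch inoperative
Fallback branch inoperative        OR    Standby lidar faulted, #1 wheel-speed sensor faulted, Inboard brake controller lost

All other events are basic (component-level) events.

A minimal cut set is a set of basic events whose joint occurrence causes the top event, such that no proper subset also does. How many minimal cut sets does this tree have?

7

Fallback branch inoperative [OR]: union of children's cut sets → 3 cut set(s).
Brake command fails [OR]: union of children's cut sets → 4 cut set(s).
Redundant channel unavailable [OR]: union of children's cut sets → 2 cut set(s).
Perception stack fails [AND]: one cut set from each child combined → 2 × 1 × 1 = 2 cut set(s).
Actuation path lost [AND]: one cut set from each child combined → 1 × 2 = 2 cut set(s).
Planning chain inoperative [OR]: union of children's cut sets → 6 cut set(s).
Fallback branch 2 inoperative [AND]: one cut set from each child combined → 1 × 1 = 1 cut set(s).
Autonomous vehicle fails to stop [OR]: union of children's cut sets → 7 cut set(s).
Minimal cut sets: {#3 front camera lost}; {Standby lidar faulted}; {#1 wheel-speed sensor faulted}; {Inboard brake controller lost}; {Emergency planner fails, Fallback module failed, North CAN bus trips, Upper radar lost}; {Emergency planner fails, Fallback module failed, Forward perception node degraded, North CAN bus trips}; {Front camera 2 stuck, Left brake actuator fails}.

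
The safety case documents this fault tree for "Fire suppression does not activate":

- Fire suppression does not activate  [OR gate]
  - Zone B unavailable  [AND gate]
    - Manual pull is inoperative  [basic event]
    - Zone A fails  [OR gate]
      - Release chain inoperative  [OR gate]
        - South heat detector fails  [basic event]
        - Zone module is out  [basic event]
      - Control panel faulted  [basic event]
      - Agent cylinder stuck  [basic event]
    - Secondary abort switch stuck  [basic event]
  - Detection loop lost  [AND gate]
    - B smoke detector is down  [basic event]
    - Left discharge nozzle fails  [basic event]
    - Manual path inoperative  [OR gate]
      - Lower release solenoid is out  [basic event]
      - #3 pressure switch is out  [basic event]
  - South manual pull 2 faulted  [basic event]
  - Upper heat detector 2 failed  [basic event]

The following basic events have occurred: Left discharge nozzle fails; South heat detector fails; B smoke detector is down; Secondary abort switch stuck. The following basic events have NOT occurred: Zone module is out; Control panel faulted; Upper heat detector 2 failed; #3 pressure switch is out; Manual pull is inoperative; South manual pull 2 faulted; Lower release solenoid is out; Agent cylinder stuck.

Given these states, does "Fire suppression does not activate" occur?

No

Release chain inoperative [OR]: South heat detector fails=occurs, Zone module is out=not → at least one input occurs → occurs.
Zone A fails [OR]: Release chain inoperative=occurs, Control panel faulted=not, Agent cylinder stuck=not → at least one input occurs → occurs.
Zone B unavailable [AND]: Manual pull is inoperative=not, Zone A fails=occurs, Secondary abort switch stuck=occurs → not all inputs occur → does not occur.
Manual path inoperative [OR]: Lower release solenoid is out=not, #3 pressure switch is out=not → no input occurs → does not occur.
Detection loop lost [AND]: B smoke detector is down=occurs, Left discharge nozzle fails=occurs, Manual path inoperative=not → not all inputs occur → does not occur.
Fire suppression does not activate [OR]: Zone B unavailable=not, Detection loop lost=not, South manual pull 2 faulted=not, Upper heat detector 2 failed=not → no input occurs → does not occur.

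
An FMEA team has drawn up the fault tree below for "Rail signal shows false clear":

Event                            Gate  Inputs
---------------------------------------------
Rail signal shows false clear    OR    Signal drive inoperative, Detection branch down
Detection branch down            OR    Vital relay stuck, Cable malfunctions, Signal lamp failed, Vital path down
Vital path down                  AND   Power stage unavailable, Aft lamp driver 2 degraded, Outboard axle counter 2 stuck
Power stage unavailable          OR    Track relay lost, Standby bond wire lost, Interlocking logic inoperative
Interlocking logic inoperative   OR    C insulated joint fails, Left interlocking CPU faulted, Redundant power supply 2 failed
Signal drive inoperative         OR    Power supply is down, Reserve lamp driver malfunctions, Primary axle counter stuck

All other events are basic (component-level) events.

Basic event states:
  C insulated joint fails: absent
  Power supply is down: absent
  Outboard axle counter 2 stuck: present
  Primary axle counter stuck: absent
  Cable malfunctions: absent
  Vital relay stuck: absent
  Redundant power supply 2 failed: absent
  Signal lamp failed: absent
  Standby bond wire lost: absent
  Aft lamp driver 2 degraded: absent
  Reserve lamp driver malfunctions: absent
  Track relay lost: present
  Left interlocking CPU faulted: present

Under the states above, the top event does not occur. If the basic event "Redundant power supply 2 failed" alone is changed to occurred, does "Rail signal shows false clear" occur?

No

Counterfactual: set "Redundant power supply 2 failed" to occurred.
Signal drive inoperative [OR]: Power supply is down=not, Reserve lamp driver malfunctions=not, Primary axle counter stuck=not → no input occurs → does not occur.
Interlocking logic inoperative [OR]: C insulated joint fails=not, Left interlocking CPU faulted=occurs, Redundant power supply 2 failed=occurs → at least one input occurs → occurs.
Power stage unavailable [OR]: Track relay lost=occurs, Standby bond wire lost=not, Interlocking logic inoperative=occurs → at least one input occurs → occurs.
Vital path down [AND]: Power stage unavailable=occurs, Aft lamp driver 2 degraded=not, Outboard axle counter 2 stuck=occurs → not all inputs occur → does not occur.
Detection branch down [OR]: Vital relay stuck=not, Cable malfunctions=not, Signal lamp failed=not, Vital path down=not → no input occurs → does not occur.
Rail signal shows false clear [OR]: Signal drive inoperative=not, Detection branch down=not → no input occurs → does not occur.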